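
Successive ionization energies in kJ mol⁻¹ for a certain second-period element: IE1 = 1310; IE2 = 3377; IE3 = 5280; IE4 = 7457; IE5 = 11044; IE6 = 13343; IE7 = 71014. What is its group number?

Group 16

Look for the largest jump between consecutive ionization energies: IE7/IE6 ≈ 5.3, far larger than any earlier ratio.
That jump marks the point where a core electron is being removed. So the atom has 6 valence electrons.
A main-group element with 6 valence electrons is in group 16.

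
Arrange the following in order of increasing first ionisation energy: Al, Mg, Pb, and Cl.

Al < Pb < Mg < Cl

Mg is in period 3, group 2; Al is in period 3, group 13; Cl is in period 3, group 17; Pb is in period 6, group 14.
Removing the outermost electron gets harder across a period and easier down a group.
Here both period and group differ, so the two effects have to be weighed against each other.
Pb > Al: the two effects oppose for this pair; the across-period effect wins (716 vs 578 kJ/mol).
Mg > Pb: period and group pull opposite ways; the down-group shift dominates (738 vs 716 kJ/mol).
Cl > Mg: Cl lies to the right of Mg in period 3, so the across-period effect alone puts Cl higher.
Note the exception: Mg has a higher first ionization energy than Al, contrary to the simple trend — Al's single 3p electron is easier to remove than one from Mg's filled 3s².
For reference (kJ/mol): Mg 738, Al 578, Cl 1251, Pb 716.
So from lowest to highest: Al < Pb < Mg < Cl.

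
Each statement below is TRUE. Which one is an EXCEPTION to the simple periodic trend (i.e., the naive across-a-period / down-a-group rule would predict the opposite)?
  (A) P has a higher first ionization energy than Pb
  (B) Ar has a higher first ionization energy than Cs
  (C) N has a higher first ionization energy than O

(C)

The general trend: first ionization energy increases across a period and decreases down a group.
(A) P (period 3, group 15) vs Pb (period 6, group 14): the stated order agrees with the simple trend.
(B) Ar (period 3, group 18) vs Cs (period 6, group 1): the stated order agrees with the simple trend.
(C) N (period 2, group 15) vs O (period 2, group 16): the stated order contradicts the simple trend.
The exception is (C): pairing an electron in O's 2p⁴ costs repulsion energy, so O ionizes more easily than half-filled N (2p³).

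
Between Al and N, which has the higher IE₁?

Across a period the outer electron is held more tightly (higher IE₁); down a group it sits in a higher shell, more shielded, and comes off more easily.
These span different periods and groups, so the two trends combine.
N > Al: relative to Al, both the across-period and down-group shifts push N's first ionization energy up.
For reference (kJ/mol): N 1402, Al 578.
So N has the higher IE₁ (N > Al).

N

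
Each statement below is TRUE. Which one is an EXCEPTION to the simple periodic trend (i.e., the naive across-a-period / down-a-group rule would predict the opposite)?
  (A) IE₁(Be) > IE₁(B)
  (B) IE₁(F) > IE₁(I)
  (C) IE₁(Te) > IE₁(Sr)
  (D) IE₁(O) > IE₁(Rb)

The general trend: first ionisation energy increases across a period and decreases down a group.
(A) Be (period 2, group 2) vs B (period 2, group 13): the stated order contradicts the simple trend.
(B) F (period 2, group 17) vs I (period 5, group 17): the stated order agrees with the simple trend.
(C) Te (period 5, group 16) vs Sr (period 5, group 2): the stated order agrees with the simple trend.
(D) O (period 2, group 16) vs Rb (period 5, group 1): the stated order agrees with the simple trend.
The exception is (A): removing B's lone 2p electron is easier than breaking Be's filled 2s².

(A)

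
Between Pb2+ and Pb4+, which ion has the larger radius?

Both ions have Z = 82 protons, but Pb4+ has lost more electrons, so its remaining electrons feel a larger effective nuclear charge per electron and are pulled in more tightly.
Higher positive charge → smaller ion, so Pb2+ > Pb4+.

Pb2+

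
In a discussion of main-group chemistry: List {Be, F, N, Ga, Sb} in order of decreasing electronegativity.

F, N, Sb, Ga, Be

Atoms toward the upper right of the periodic table pull bonding electrons most strongly.
Neither a single period nor a single group — weigh both effects.
Ga > Be: period and group pull opposite ways; the across-period shift dominates (1.81 vs 1.57).
Sb > Ga: the two effects oppose for this pair; the across-period effect wins (2.05 vs 1.81).
N > Sb: they share group 15; the group trend gives N the larger value.
F > N: both are in period 2; the period trend gives F the larger value.
Approximate values (Pauling): Be 1.57, N 3.04, F 3.98, Ga 1.81, Sb 2.05.
So from highest to lowest: F > N > Sb > Ga > Be.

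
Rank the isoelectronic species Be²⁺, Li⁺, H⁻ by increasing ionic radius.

All of these have 2 electrons, so size is governed by nuclear charge alone: the more protons, the stronger the pull on the same electron cloud, and the smaller the ion.
Nuclear charges: Be²⁺ (Z=4), Li⁺ (Z=3), H⁻ (Z=1).
Smallest to largest: Be²⁺ < Li⁺ < H⁻.

Be²⁺ < Li⁺ < H⁻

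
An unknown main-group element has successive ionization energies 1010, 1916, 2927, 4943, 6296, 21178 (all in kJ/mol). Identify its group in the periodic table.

Group 15

Look for the largest jump between consecutive ionization energies: IE6/IE5 ≈ 3.4, far larger than any earlier ratio.
That jump marks the point where a core electron is being removed. So the atom has 5 valence electrons.
A main-group element with 5 valence electrons is in group 15.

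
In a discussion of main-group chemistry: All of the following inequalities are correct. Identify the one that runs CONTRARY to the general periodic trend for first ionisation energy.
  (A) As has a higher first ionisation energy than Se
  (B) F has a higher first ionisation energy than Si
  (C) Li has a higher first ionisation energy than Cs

The general trend: first ionisation energy increases across a period and decreases down a group.
(A) As (period 4, group 15) vs Se (period 4, group 16): the stated order contradicts the simple trend.
(B) F (period 2, group 17) vs Si (period 3, group 14): the stated order agrees with the simple trend.
(C) Li (period 2, group 1) vs Cs (period 6, group 1): the stated order agrees with the simple trend.
The exception is (A): Se (4p⁴) ionizes more easily than half-filled As (4p³).

(A)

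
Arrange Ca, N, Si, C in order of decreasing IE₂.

N > C > Si > Ca

The second ionization energy removes an electron from the +1 ion. For each element: Ca⁺ still has 1 valence electron; N⁺ still has 4 valence electrons; Si⁺ still has 3 valence electrons; C⁺ still has 3 valence electrons.
All are still removing valence electrons, so compare the +1 ions as you would atoms: IE_2 generally rises across a period (higher Z_eff) and falls down a group (larger shell), subject to the usual subshell exceptions.
Valence configurations: Ca⁺ [Ar]4s¹, N⁺ [He]2s²2p², Si⁺ [Ne]3s²3p¹, C⁺ [He]2s²2p¹.
Approximate IE_2 values (kJ/mol): Ca 1145, N 2856, Si 1577, C 2353.
Putting it together, IE_2: Ca < Si < C < N.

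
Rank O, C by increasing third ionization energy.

The third ionization energy removes an electron from the +2 ion. For each element: O²⁺ still has 4 valence electrons; C²⁺ still has 2 valence electrons.
All are still removing valence electrons, so compare the +2 ions as you would atoms: IE_3 generally rises across a period (higher Z_eff) and falls down a group (larger shell), subject to the usual subshell exceptions.
Valence configurations: O²⁺ [He]2s²2p², C²⁺ [He]2s².
Tabulated IE_3 (kJ/mol): O 5300, C 4620.
Hence IE_3: C < O.

C, O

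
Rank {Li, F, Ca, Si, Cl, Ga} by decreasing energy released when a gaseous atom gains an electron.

Li is in period 2, group 1; F is in period 2, group 17; Si is in period 3, group 14; Cl is in period 3, group 17; Ca is in period 4, group 2; Ga is in period 4, group 13.
Electron affinity generally becomes more exothermic across a period toward the halogens and less exothermic down a group.
Here both period and group differ, so the two effects have to be weighed against each other.
Ga > Ca: both are in period 4; the period trend gives Ga the larger value.
Li > Ga: period and group pull opposite ways; the down-group shift dominates (60 vs 29 kJ/mol).
Si > Li: period and group pull opposite ways; the across-period shift dominates (134 vs 60 kJ/mol).
F > Si: relative to Si, both the across-period and down-group shifts push F's electron affinity up.
Cl > F: this pair runs against the simple trend — see the exception note.
Note the exception: Cl has a higher electron affinity than F, contrary to the simple trend — F's small 2p subshell makes the incoming electron feel strong e⁻–e⁻ repulsion, so Cl actually releases more energy on gaining an electron.
For reference (kJ/mol): Li 60, F 328, Si 134, Cl 349, Ca 2, Ga 29.
So from highest to lowest: Cl > F > Si > Li > Ga > Ca.

Cl, F, Si, Li, Ga, Ca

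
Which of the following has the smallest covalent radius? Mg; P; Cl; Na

Cl

Across a period the added protons contract the valence shell; down a group each new principal shell makes the atom larger.
All lie in period 3, so atomic radius increases right to left.
The smallest covalent radius among these belongs to Cl.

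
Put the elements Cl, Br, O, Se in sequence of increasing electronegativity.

Se < Br < Cl < O

O is in period 2, group 16; Cl is in period 3, group 17; Se is in period 4, group 16; Br is in period 4, group 17.
Smaller atoms with higher effective nuclear charge are more electronegative.
Neither a single period nor a single group — weigh both effects.
Br > Se: both are in period 4; the period trend gives Br the larger value.
Cl > Br: they share group 17; the group trend gives Cl the larger value.
O > Cl: the two effects oppose for this pair; the down-group effect wins (3.44 vs 3.16).
For reference (Pauling): O 3.44, Cl 3.16, Se 2.55, Br 2.96.
So from lowest to highest: Se < Br < Cl < O.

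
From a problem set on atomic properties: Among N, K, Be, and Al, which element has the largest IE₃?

Be

IE_3 is the cost of taking one more electron from the +2 cation: N²⁺ still has 3 valence electrons; K²⁺ is already 1 electron into the core; Be²⁺ is the bare [He] core; Al²⁺ still has 1 valence electron.
Usually core removal costs more than valence removal, but here the competition is close: a tightly held n=2 valence electron can cost more to remove than an n=3 core electron, so the actual values have to decide it.
Valence configurations: N²⁺ [He]2s²2p¹, Al²⁺ [Ne]3s¹.
Approximate IE_3 values (kJ/mol): N 4578, K 4420, Be 14849, Al 2745.
So the third ionization energies run Al < K < N < Be.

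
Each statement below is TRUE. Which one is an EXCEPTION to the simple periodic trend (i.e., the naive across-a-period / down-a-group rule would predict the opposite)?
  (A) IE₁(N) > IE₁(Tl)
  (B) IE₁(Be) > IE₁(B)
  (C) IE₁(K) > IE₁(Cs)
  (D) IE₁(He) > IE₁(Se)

The general trend: first ionization energy increases across a period and decreases down a group.
(A) N (period 2, group 15) vs Tl (period 6, group 13): the stated order agrees with the simple trend.
(B) Be (period 2, group 2) vs B (period 2, group 13): the stated order contradicts the simple trend.
(C) K (period 4, group 1) vs Cs (period 6, group 1): the stated order agrees with the simple trend.
(D) He (period 1, group 18) vs Se (period 4, group 16): the stated order agrees with the simple trend.
The exception is (B): removing B's lone 2p electron is easier than breaking Be's filled 2s².

(B)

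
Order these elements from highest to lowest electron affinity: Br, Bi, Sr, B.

B is in period 2, group 13; Br is in period 4, group 17; Sr is in period 5, group 2; Bi is in period 6, group 15.
EA tends to increase across a period and decrease down a group, though the pattern is less regular than for IE or radius.
These span different periods and groups, so the two trends combine.
B > Sr: relative to Sr, both the across-period and down-group shifts push B's electron affinity up.
Bi > B: the two effects oppose for this pair; the across-period effect wins (91 vs 27 kJ/mol).
Br > Bi: both effects reinforce here, so Br is clearly the higher of the two.
For reference (kJ/mol): B 27, Br 325, Sr 5, Bi 91.
So from highest to lowest: Br > Bi > B > Sr.

Br, Bi, B, Sr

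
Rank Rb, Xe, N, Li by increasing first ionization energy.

IE₁ increases left→right with effective nuclear charge and decreases top→bottom as the valence shell moves farther out.
Neither a single period nor a single group — weigh both effects.
Li > Rb: they share group 1; the group trend gives Li the larger value.
Xe > Li: the two effects oppose for this pair; the across-period effect wins (1170 vs 520 kJ/mol).
N > Xe: period and group pull opposite ways; the down-group shift dominates (1402 vs 1170 kJ/mol).
For reference (kJ/mol): Li 520, N 1402, Rb 403, Xe 1170.
So from lowest to highest: Rb < Li < Xe < N.

Rb < Li < Xe < N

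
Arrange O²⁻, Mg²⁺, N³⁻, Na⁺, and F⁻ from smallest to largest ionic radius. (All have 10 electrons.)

Mg²⁺ < Na⁺ < F⁻ < O²⁻ < N³⁻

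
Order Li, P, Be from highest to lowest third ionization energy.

The third ionization energy removes an electron from the +2 ion. For each element: Li²⁺ is already 1 electron into the core; P²⁺ still has 3 valence electrons; Be²⁺ is the bare [He] core.
Pulling an electron out of a noble-gas core costs far more than removing a remaining valence electron, so Li and Be sit at the high end of IE_3.
Tabulated IE_3 (kJ/mol): Li 11815, P 2914, Be 14849.
Hence IE_3: P < Li < Be.

Be, Li, P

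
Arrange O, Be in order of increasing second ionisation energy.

Be < O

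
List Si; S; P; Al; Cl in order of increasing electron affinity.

Al is in period 3, group 13; Si is in period 3, group 14; P is in period 3, group 15; S is in period 3, group 16; Cl is in period 3, group 17.
Atoms with high Z_eff and room in the valence shell (especially the halogens) have the most exothermic electron affinities.
All lie in period 3; the across-period trend (electron affinity increases left to right) applies, with the exception below.
Note the exception: Si has a higher electron affinity than P, contrary to the simple trend — adding an electron to P's half-filled 3p³ is unfavourable, so Si (3p²) has the more exothermic EA.
For reference (kJ/mol): Al 42, Si 134, P 72, S 200, Cl 349.
So from lowest to highest: Al < P < Si < S < Cl.

Al < P < Si < S < Cl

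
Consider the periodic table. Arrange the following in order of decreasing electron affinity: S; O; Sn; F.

EA tends to increase across a period and decrease down a group, though the pattern is less regular than for IE or radius.
Here both period and group differ, so the two effects have to be weighed against each other.
O > Sn: relative to Sn, both the across-period and down-group shifts push O's electron affinity up.
S > O: this pair runs against the simple trend — see the exception note.
F > S: both effects reinforce here, so F is clearly the higher of the two.
Note the exception: S has a higher electron affinity than O, contrary to the simple trend — the compact 2p subshell of O repels the added electron more than S's larger 3p does.
Approximate values (kJ/mol): O 141, F 328, S 200, Sn 107.
So from highest to lowest: F > S > O > Sn.

F > S > O > Sn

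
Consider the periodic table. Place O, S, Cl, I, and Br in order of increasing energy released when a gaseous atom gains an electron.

O is in period 2, group 16; S is in period 3, group 16; Cl is in period 3, group 17; Br is in period 4, group 17; I is in period 5, group 17.
Electron affinity generally becomes more exothermic across a period toward the halogens and less exothermic down a group.
Neither a single period nor a single group — weigh both effects.
S > O: this pair runs against the simple trend — see the exception note.
I > S: the two effects oppose for this pair; the across-period effect wins (295 vs 200 kJ/mol).
Br > I: Br sits above I in group 17, so the down-group effect alone puts Br higher.
Cl > Br: Cl sits above Br in group 17, so the down-group effect alone puts Cl higher.
Note the exception: S has a higher electron affinity than O, contrary to the simple trend — the compact 2p subshell of O repels the added electron more than S's larger 3p does.
Tabulated electron affinity (kJ/mol): O 141, S 200, Cl 349, Br 325, I 295.
So from lowest to highest: O < S < I < Br < Cl.

O < S < I < Br < Cl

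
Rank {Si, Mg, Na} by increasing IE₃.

After 2 electrons have been removed, what remains? Si²⁺ still has 2 valence electrons; Mg²⁺ is the bare [Ne] core; Na²⁺ is already 1 electron into the core.
Pulling an electron out of a noble-gas core costs far more than removing a remaining valence electron, so Na and Mg sit at the high end of IE_3.
Tabulated IE_3 (kJ/mol): Si 3232, Mg 7733, Na 6910.
Hence IE_3: Si < Na < Mg.

Si < Na < Mg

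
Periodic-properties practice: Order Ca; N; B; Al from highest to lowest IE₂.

After 1 electron has been removed, what remains? Ca⁺ still has 1 valence electron; N⁺ still has 4 valence electrons; B⁺ still has 2 valence electrons; Al⁺ still has 2 valence electrons.
All are still removing valence electrons, so compare the +1 ions as you would atoms: IE_2 generally rises across a period (higher Z_eff) and falls down a group (larger shell), subject to the usual subshell exceptions.
Valence configurations: Ca⁺ [Ar]4s¹, N⁺ [He]2s²2p², B⁺ [He]2s², Al⁺ [Ne]3s².
Approximate IE_2 values (kJ/mol): Ca 1145, N 2856, B 2427, Al 1817.
Overall IE_2 order: Ca < Al < B < N.

N > B > Al > Ca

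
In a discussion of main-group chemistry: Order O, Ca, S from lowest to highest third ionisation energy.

The third ionization energy removes an electron from the +2 ion. For each element: O²⁺ still has 4 valence electrons; Ca²⁺ is the bare [Ar] core; S²⁺ still has 4 valence electrons.
Usually core removal costs more than valence removal, but here the competition is close: a tightly held n=2 valence electron can cost more to remove than an n=3 core electron, so the actual values have to decide it.
Valence configurations: O²⁺ [He]2s²2p², S²⁺ [Ne]3s²3p².
The numbers (kJ/mol): O 5300, Ca 4912, S 3357.
Putting it together, IE_3: S < Ca < O.

S < Ca < O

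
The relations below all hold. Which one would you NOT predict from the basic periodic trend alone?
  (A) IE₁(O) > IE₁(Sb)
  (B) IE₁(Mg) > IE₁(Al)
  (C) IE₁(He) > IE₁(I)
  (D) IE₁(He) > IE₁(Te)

The general trend: first ionization energy increases across a period and decreases down a group.
(A) O (period 2, group 16) vs Sb (period 5, group 15): the stated order agrees with the simple trend.
(B) Mg (period 3, group 2) vs Al (period 3, group 13): the stated order contradicts the simple trend.
(C) He (period 1, group 18) vs I (period 5, group 17): the stated order agrees with the simple trend.
(D) He (period 1, group 18) vs Te (period 5, group 16): the stated order agrees with the simple trend.
The exception is (B): Al's single 3p electron is easier to remove than one from Mg's filled 3s².

(B)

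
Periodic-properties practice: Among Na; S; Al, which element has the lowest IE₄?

S

Consider each +3 ion: Na³⁺ is already 2 electrons into the core; S³⁺ still has 3 valence electrons; Al³⁺ is the bare [Ne] core.
Core electrons are held far more tightly than valence electrons, so Na and Al top the IE_4 order.
The numbers (kJ/mol): Na 9543, S 4556, Al 11577.
Putting it together, IE_4: S < Na < Al.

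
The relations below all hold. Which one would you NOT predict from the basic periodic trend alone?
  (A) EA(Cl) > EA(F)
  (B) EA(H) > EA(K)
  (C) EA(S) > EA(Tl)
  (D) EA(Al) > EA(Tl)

(A)

The general trend: electron affinity increases across a period and decreases down a group.
(A) Cl (period 3, group 17) vs F (period 2, group 17): the stated order contradicts the simple trend.
(B) H (period 1, group 1) vs K (period 4, group 1): the stated order agrees with the simple trend.
(C) S (period 3, group 16) vs Tl (period 6, group 13): the stated order agrees with the simple trend.
(D) Al (period 3, group 13) vs Tl (period 6, group 13): the stated order agrees with the simple trend.
The exception is (A): F's small 2p subshell makes the incoming electron feel strong e⁻–e⁻ repulsion, so Cl actually releases more energy on gaining an electron.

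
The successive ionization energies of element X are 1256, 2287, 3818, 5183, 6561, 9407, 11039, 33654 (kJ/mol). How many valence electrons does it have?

Look for the largest jump between consecutive ionization energies: IE8/IE7 ≈ 3.0, far larger than any earlier ratio.
That jump marks the point where a core electron is being removed. So the atom has 7 valence electrons.

7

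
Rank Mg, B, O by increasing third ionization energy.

B, O, Mg

IE_3 is the cost of taking one more electron from the +2 cation: Mg²⁺ is the bare [Ne] core; B²⁺ still has 1 valence electron; O²⁺ still has 4 valence electrons.
Core electrons are held far more tightly than valence electrons, so Mg tops the IE_3 order.
Valence configurations: B²⁺ [He]2s¹, O²⁺ [He]2s²2p².
The numbers (kJ/mol): Mg 7733, B 3660, O 5300.
So the third ionization energies run B < O < Mg.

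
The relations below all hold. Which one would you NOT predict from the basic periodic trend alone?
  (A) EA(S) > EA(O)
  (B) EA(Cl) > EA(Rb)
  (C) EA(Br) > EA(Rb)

The general trend: electron affinity increases across a period and decreases down a group.
(A) S (period 3, group 16) vs O (period 2, group 16): the stated order contradicts the simple trend.
(B) Cl (period 3, group 17) vs Rb (period 5, group 1): the stated order agrees with the simple trend.
(C) Br (period 4, group 17) vs Rb (period 5, group 1): the stated order agrees with the simple trend.
The exception is (A): the compact 2p subshell of O repels the added electron more than S's larger 3p does.

(A)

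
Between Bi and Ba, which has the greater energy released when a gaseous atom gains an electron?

EA tends to increase across a period and decrease down a group, though the pattern is less regular than for IE or radius.
All lie in period 6, so electron affinity increases left to right.
So Bi has the greater energy released when a gaseous atom gains an electron (Bi > Ba).

Bi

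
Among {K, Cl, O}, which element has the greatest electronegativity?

O is in period 2, group 16; Cl is in period 3, group 17; K is in period 4, group 1.
EN rises left→right (higher Z_eff, smaller atoms) and falls top→bottom (larger, more shielded atoms).
Neither a single period nor a single group — weigh both effects.
Cl > K: both effects reinforce here, so Cl is clearly the higher of the two.
O > Cl: the two effects oppose for this pair; the down-group effect wins (3.44 vs 3.16).
For reference (Pauling): O 3.44, Cl 3.16, K 0.82.
The greatest electronegativity among these belongs to O.

O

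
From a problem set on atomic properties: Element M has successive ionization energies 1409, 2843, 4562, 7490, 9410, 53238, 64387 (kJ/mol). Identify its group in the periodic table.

Group 15

Look for the largest jump between consecutive ionization energies: IE6/IE5 ≈ 5.7, far larger than any earlier ratio.
That jump marks the point where a core electron is being removed. So the atom has 5 valence electrons.
A main-group element with 5 valence electrons is in group 15.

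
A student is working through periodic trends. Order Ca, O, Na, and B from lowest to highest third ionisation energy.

IE_3 is the cost of taking one more electron from the +2 cation: Ca²⁺ is the bare [Ar] core; O²⁺ still has 4 valence electrons; Na²⁺ is already 1 electron into the core; B²⁺ still has 1 valence electron.
Usually core removal costs more than valence removal, but here the competition is close: a tightly held n=2 valence electron can cost more to remove than an n=3 core electron, so the actual values have to decide it.
Valence configurations: O²⁺ [He]2s²2p², B²⁺ [He]2s¹.
Tabulated IE_3 (kJ/mol): Ca 4912, O 5300, Na 6910, B 3660.
So the third ionization energies run B < Ca < O < Na.

B, Ca, O, Na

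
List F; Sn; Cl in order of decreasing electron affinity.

Cl > F > Sn

F is in period 2, group 17; Cl is in period 3, group 17; Sn is in period 5, group 14.
Atoms with high Z_eff and room in the valence shell (especially the halogens) have the most exothermic electron affinities.
These span different periods and groups, so the two trends combine.
F > Sn: relative to Sn, both the across-period and down-group shifts push F's electron affinity up.
Cl > F: this pair runs against the simple trend — see the exception note.
Note the exception: Cl has a higher electron affinity than F, contrary to the simple trend — F's small 2p subshell makes the incoming electron feel strong e⁻–e⁻ repulsion, so Cl actually releases more energy on gaining an electron.
Approximate values (kJ/mol): F 328, Cl 349, Sn 107.
So from highest to lowest: Cl > F > Sn.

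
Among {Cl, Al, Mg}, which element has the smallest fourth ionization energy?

IE_4 is the cost of taking one more electron from the +3 cation: Cl³⁺ still has 4 valence electrons; Al³⁺ is the bare [Ne] core; Mg³⁺ is already 1 electron into the core.
Pulling an electron out of a noble-gas core costs far more than removing a remaining valence electron, so Mg and Al sit at the high end of IE_4.
Approximate IE_4 values (kJ/mol): Cl 5159, Al 11577, Mg 10543.
So the fourth ionization energies run Cl < Mg < Al.

Cl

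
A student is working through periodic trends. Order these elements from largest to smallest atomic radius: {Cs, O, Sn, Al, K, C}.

C is in period 2, group 14; O is in period 2, group 16; Al is in period 3, group 13; K is in period 4, group 1; Sn is in period 5, group 14; Cs is in period 6, group 1.
Moving right in a period, electrons are added to the same shell under a stronger nuclear pull, so atoms get smaller; moving down, a new shell is opened and atoms get larger.
These span different periods and groups, so the two trends combine.
C > O: C lies to the left of O in period 2, so the across-period effect alone puts C larger.
Al > C: both effects reinforce here, so Al is clearly the larger of the two.
Sn > Al: the two effects oppose for this pair; the down-group effect wins (140 vs 126 pm).
K > Sn: period and group pull opposite ways; the across-period shift dominates (196 vs 140 pm).
Cs > K: Cs sits below K in group 1, so the down-group effect alone puts Cs larger.
Approximate values (pm): C 75, O 63, Al 126, K 196, Sn 140, Cs 232.
So from largest to smallest: Cs > K > Sn > Al > C > O.

Cs > K > Sn > Al > C > O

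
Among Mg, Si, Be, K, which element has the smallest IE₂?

Mg

IE_2 is the cost of taking one more electron from the +1 cation: Mg⁺ still has 1 valence electron; Si⁺ still has 3 valence electrons; Be⁺ still has 1 valence electron; K⁺ is the bare [Ar] core.
Breaking into a closed-shell core is much more expensive than removing a leftover valence electron — K has the largest IE_2 here.
Valence configurations: Mg⁺ [Ne]3s¹, Si⁺ [Ne]3s²3p¹, Be⁺ [He]2s¹.
The numbers (kJ/mol): Mg 1451, Si 1577, Be 1757, K 3052.
Putting it together, IE_2: Mg < Si < Be < K.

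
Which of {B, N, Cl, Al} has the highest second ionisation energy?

Consider each +1 ion: B⁺ still has 2 valence electrons; N⁺ still has 4 valence electrons; Cl⁺ still has 6 valence electrons; Al⁺ still has 2 valence electrons.
All are still removing valence electrons, so compare the +1 ions as you would atoms: IE_2 generally rises across a period (higher Z_eff) and falls down a group (larger shell), subject to the usual subshell exceptions.
Valence configurations: B⁺ [He]2s², N⁺ [He]2s²2p², Cl⁺ [Ne]3s²3p⁴, Al⁺ [Ne]3s².
The numbers (kJ/mol): B 2427, N 2856, Cl 2298, Al 1817.
Hence IE_2: Al < Cl < B < N.

N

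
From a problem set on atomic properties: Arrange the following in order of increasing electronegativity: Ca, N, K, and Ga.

K < Ca < Ga < N

N is in period 2, group 15; K is in period 4, group 1; Ca is in period 4, group 2; Ga is in period 4, group 13.
Smaller atoms with higher effective nuclear charge are more electronegative.
These span different periods and groups, so the two trends combine.
Ca > K: both are in period 4; the period trend gives Ca the larger value.
Ga > Ca: Ga lies to the right of Ca in period 4, so the across-period effect alone puts Ga higher.
N > Ga: relative to Ga, both the across-period and down-group shifts push N's electronegativity up.
For reference (Pauling): N 3.04, K 0.82, Ca 1.00, Ga 1.81.
So from lowest to highest: K < Ca < Ga < N.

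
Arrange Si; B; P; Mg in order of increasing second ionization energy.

The second ionization energy removes an electron from the +1 ion. For each element: Si⁺ still has 3 valence electrons; B⁺ still has 2 valence electrons; P⁺ still has 4 valence electrons; Mg⁺ still has 1 valence electron.
All are still removing valence electrons, so compare the +1 ions as you would atoms: IE_2 generally rises across a period (higher Z_eff) and falls down a group (larger shell), subject to the usual subshell exceptions.
Valence configurations: Si⁺ [Ne]3s²3p¹, B⁺ [He]2s², P⁺ [Ne]3s²3p², Mg⁺ [Ne]3s¹.
Approximate IE_2 values (kJ/mol): Si 1577, B 2427, P 1907, Mg 1451.
Overall IE_2 order: Mg < Si < P < B.

Mg < Si < P < B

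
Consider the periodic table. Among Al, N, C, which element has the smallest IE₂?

IE_2 is the cost of taking one more electron from the +1 cation: Al⁺ still has 2 valence electrons; N⁺ still has 4 valence electrons; C⁺ still has 3 valence electrons.
All are still removing valence electrons, so compare the +1 ions as you would atoms: IE_2 generally rises across a period (higher Z_eff) and falls down a group (larger shell), subject to the usual subshell exceptions.
Valence configurations: Al⁺ [Ne]3s², N⁺ [He]2s²2p², C⁺ [He]2s²2p¹.
Tabulated IE_2 (kJ/mol): Al 1817, N 2856, C 2353.
Overall IE_2 order: Al < C < N.

Al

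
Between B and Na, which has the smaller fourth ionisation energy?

Na

After 3 electrons have been removed, what remains? B³⁺ is the bare [He] core; Na³⁺ is already 2 electrons into the core.
All of these are removing an electron from a noble-gas core or deeper; the smaller core (lower principal quantum number) is held far more tightly, and within a period the higher nuclear charge binds the same core more tightly.
Tabulated IE_4 (kJ/mol): B 25026, Na 9543.
Overall IE_4 order: Na < B.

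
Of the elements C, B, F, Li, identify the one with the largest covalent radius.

Across a period the added protons contract the valence shell; down a group each new principal shell makes the atom larger.
All lie in period 2, so atomic radius increases right to left.
The largest covalent radius among these belongs to Li.

Li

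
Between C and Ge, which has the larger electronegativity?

C

Smaller atoms with higher effective nuclear charge are more electronegative.
All are in group 14, so electronegativity increases up the group.
So C has the larger electronegativity (C > Ge).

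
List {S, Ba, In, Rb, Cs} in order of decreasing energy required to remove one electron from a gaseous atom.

S, In, Ba, Rb, Cs

First ionization energy rises across a period (greater Z_eff holds electrons more tightly) and falls down a group (valence electrons are farther from the nucleus).
Neither a single period nor a single group — weigh both effects.
Rb > Cs: Rb sits above Cs in group 1, so the down-group effect alone puts Rb higher.
Ba > Rb: period and group pull opposite ways; the across-period shift dominates (503 vs 403 kJ/mol).
In > Ba: both effects reinforce here, so In is clearly the higher of the two.
S > In: relative to In, both the across-period and down-group shifts push S's first ionization energy up.
Tabulated first ionization energy (kJ/mol): S 1000, Rb 403, In 558, Cs 376, Ba 503.
So from highest to lowest: S > In > Ba > Rb > Cs.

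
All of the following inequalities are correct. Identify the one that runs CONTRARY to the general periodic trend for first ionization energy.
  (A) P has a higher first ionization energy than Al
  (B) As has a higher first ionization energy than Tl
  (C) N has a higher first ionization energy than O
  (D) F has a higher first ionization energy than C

(C)

The general trend: first ionization energy increases across a period and decreases down a group.
(A) P (period 3, group 15) vs Al (period 3, group 13): the stated order agrees with the simple trend.
(B) As (period 4, group 15) vs Tl (period 6, group 13): the stated order agrees with the simple trend.
(C) N (period 2, group 15) vs O (period 2, group 16): the stated order contradicts the simple trend.
(D) F (period 2, group 17) vs C (period 2, group 14): the stated order agrees with the simple trend.
The exception is (C): pairing an electron in O's 2p⁴ costs repulsion energy, so O ionizes more easily than half-filled N (2p³).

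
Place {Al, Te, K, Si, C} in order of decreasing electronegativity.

Atoms toward the upper right of the periodic table pull bonding electrons most strongly.
Neither a single period nor a single group — weigh both effects.
Al > K: relative to K, both the across-period and down-group shifts push Al's electronegativity up.
Si > Al: both are in period 3; the period trend gives Si the larger value.
Te > Si: the two effects oppose for this pair; the across-period effect wins (2.10 vs 1.90).
C > Te: period and group pull opposite ways; the down-group shift dominates (2.55 vs 2.10).
For reference (Pauling): C 2.55, Al 1.61, Si 1.90, K 0.82, Te 2.10.
So from highest to lowest: C > Te > Si > Al > K.

C, Te, Si, Al, K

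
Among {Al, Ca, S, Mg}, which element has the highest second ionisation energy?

The second ionization energy removes an electron from the +1 ion. For each element: Al⁺ still has 2 valence electrons; Ca⁺ still has 1 valence electron; S⁺ still has 5 valence electrons; Mg⁺ still has 1 valence electron.
All are still removing valence electrons, so compare the +1 ions as you would atoms: IE_2 generally rises across a period (higher Z_eff) and falls down a group (larger shell), subject to the usual subshell exceptions.
Valence configurations: Al⁺ [Ne]3s², Ca⁺ [Ar]4s¹, S⁺ [Ne]3s²3p³, Mg⁺ [Ne]3s¹.
The numbers (kJ/mol): Al 1817, Ca 1145, S 2252, Mg 1451.
Overall IE_2 order: Ca < Mg < Al < S.

S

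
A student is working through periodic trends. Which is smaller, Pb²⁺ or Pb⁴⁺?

Pb⁴⁺

Both ions have Z = 82 protons, but Pb⁴⁺ has lost more electrons, so its remaining electrons feel a larger effective nuclear charge per electron and are pulled in more tightly.
Higher positive charge → smaller ion, so Pb²⁺ > Pb⁴⁺.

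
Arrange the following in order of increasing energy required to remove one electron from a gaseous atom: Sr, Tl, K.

K < Sr < Tl

K is in period 4, group 1; Sr is in period 5, group 2; Tl is in period 6, group 13.
Removing the outermost electron gets harder across a period and easier down a group.
These sit on a diagonal, where the across-period and down-group effects partly cancel.
Sr > K: period and group pull opposite ways; the across-period shift dominates (550 vs 419 kJ/mol).
Tl > Sr: period and group pull opposite ways; the across-period shift dominates (589 vs 550 kJ/mol).
Approximate values (kJ/mol): K 419, Sr 550, Tl 589.
So from lowest to highest: K < Sr < Tl.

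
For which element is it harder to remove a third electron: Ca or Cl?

The third ionization energy removes an electron from the +2 ion. For each element: Ca²⁺ is the bare [Ar] core; Cl²⁺ still has 5 valence electrons.
Breaking into a closed-shell core is much more expensive than removing a leftover valence electron — Ca has the largest IE_3 here.
Approximate IE_3 values (kJ/mol): Ca 4912, Cl 3822.
So the third ionization energies run Cl < Ca.

Ca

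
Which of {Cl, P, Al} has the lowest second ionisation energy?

Al

The second ionization energy removes an electron from the +1 ion. For each element: Cl⁺ still has 6 valence electrons; P⁺ still has 4 valence electrons; Al⁺ still has 2 valence electrons.
All are still removing valence electrons, so compare the +1 ions as you would atoms: IE_2 generally rises across a period (higher Z_eff) and falls down a group (larger shell), subject to the usual subshell exceptions.
Valence configurations: Cl⁺ [Ne]3s²3p⁴, P⁺ [Ne]3s²3p², Al⁺ [Ne]3s².
Approximate IE_2 values (kJ/mol): Cl 2298, P 1907, Al 1817.
Hence IE_2: Al < P < Cl.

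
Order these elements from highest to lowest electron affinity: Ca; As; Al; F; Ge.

F, Ge, As, Al, Ca

F is in period 2, group 17; Al is in period 3, group 13; Ca is in period 4, group 2; Ge is in period 4, group 14; As is in period 4, group 15.
Electron affinity generally becomes more exothermic across a period toward the halogens and less exothermic down a group.
These span different periods and groups, so the two trends combine.
Al > Ca: relative to Ca, both the across-period and down-group shifts push Al's electron affinity up.
As > Al: the two effects oppose for this pair; the across-period effect wins (78 vs 42 kJ/mol).
Ge > As: this pair runs against the simple trend — see the exception note.
F > Ge: both effects reinforce here, so F is clearly the higher of the two.
Note the exception: Ge has a higher electron affinity than As, contrary to the simple trend — adding an electron to As's half-filled 4p³ is unfavourable, so Ge (4p²) has the more exothermic EA.
For reference (kJ/mol): F 328, Al 42, Ca 2, Ge 119, As 78.
So from highest to lowest: F > Ge > As > Al > Ca.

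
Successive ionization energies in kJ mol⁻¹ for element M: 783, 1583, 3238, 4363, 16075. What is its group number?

Group 14

Look for the largest jump between consecutive ionization energies: IE5/IE4 ≈ 3.7, far larger than any earlier ratio.
That jump marks the point where a core electron is being removed. So the atom has 4 valence electrons.
A main-group element with 4 valence electrons is in group 14.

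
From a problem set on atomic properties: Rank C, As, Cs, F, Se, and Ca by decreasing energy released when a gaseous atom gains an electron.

F > Se > C > As > Cs > Ca

C is in period 2, group 14; F is in period 2, group 17; Ca is in period 4, group 2; As is in period 4, group 15; Se is in period 4, group 16; Cs is in period 6, group 1.
Electron affinity generally becomes more exothermic across a period toward the halogens and less exothermic down a group.
Here both period and group differ, so the two effects have to be weighed against each other.
Cs > Ca: this pair runs against the simple trend — see the exception note.
As > Cs: both effects reinforce here, so As is clearly the higher of the two.
C > As: period and group pull opposite ways; the down-group shift dominates (122 vs 78 kJ/mol).
Se > C: the two effects oppose for this pair; the across-period effect wins (195 vs 122 kJ/mol).
F > Se: both effects reinforce here, so F is clearly the higher of the two.
Note the exception: Cs has a higher electron affinity than Ca, contrary to the simple trend — adding an electron to Ca (ns²) has to open a new, higher-energy np subshell, which is unfavourable.
Tabulated electron affinity (kJ/mol): C 122, F 328, Ca 2, As 78, Se 195, Cs 46.
So from highest to lowest: F > Se > C > As > Cs > Ca.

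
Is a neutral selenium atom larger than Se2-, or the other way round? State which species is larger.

Se2-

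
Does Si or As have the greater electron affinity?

Si

EA tends to increase across a period and decrease down a group, though the pattern is less regular than for IE or radius.
These sit on a diagonal, where the across-period and down-group effects partly cancel.
Si > As: the two effects oppose for this pair; the down-group effect wins (134 vs 78 kJ/mol).
Tabulated electron affinity (kJ/mol): Si 134, As 78.
So Si has the greater electron affinity (Si > As).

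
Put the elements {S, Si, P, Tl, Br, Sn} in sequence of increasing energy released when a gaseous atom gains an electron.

Si is in period 3, group 14; P is in period 3, group 15; S is in period 3, group 16; Br is in period 4, group 17; Sn is in period 5, group 14; Tl is in period 6, group 13.
EA tends to increase across a period and decrease down a group, though the pattern is less regular than for IE or radius.
These span different periods and groups, so the two trends combine.
P > Tl: relative to Tl, both the across-period and down-group shifts push P's electron affinity up.
Sn > P: this pair runs against the simple trend — see the exception note.
Si > Sn: Si sits above Sn in group 14, so the down-group effect alone puts Si higher.
S > Si: both are in period 3; the period trend gives S the larger value.
Br > S: the two effects oppose for this pair; the across-period effect wins (325 vs 200 kJ/mol).
Note the exception: Sn has a higher electron affinity than P, contrary to the simple trend — adding an electron to P's half-filled np³ subshell costs electron-pairing energy.
Note the exception: Si has a higher electron affinity than P, contrary to the simple trend — adding an electron to P's half-filled 3p³ is unfavourable, so Si (3p²) has the more exothermic EA.
Tabulated electron affinity (kJ/mol): Si 134, P 72, S 200, Br 325, Sn 107, Tl 19.
So from lowest to highest: Tl < P < Sn < Si < S < Br.

Tl < P < Sn < Si < S < Br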